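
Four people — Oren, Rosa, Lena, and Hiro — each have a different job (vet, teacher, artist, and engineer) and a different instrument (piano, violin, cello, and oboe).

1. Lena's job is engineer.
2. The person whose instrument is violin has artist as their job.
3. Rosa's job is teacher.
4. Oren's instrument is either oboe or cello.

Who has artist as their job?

Hiro

Clue 1 rules out Lena for the one with job artist.
With clues 1–3, Rosa is impossible for the one with job artist.
With clues 1–4, Oren is impossible for the one with job artist.
That leaves Hiro.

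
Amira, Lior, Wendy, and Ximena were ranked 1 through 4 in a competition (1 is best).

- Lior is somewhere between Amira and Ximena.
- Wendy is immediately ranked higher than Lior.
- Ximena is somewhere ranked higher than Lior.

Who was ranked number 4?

With clue 1, Lior is ruled out for rank 4.
With clues 1–2, Wendy is ruled out for rank 4.
With clues 1–3, Ximena is ruled out for rank 4.
So rank 4 is Amira.

Amira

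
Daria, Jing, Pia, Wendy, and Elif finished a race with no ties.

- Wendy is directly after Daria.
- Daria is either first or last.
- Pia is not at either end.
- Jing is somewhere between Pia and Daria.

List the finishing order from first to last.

Daria, Wendy, Jing, Pia, Elif

From clue 1: Daria is in {1,2,3,4}.
From clues 1–2: Daria → place 1, Wendy → place 2.
From clues 1–3: Pia is in {3,4}.
From clues 1–4: Jing → place 3, Pia → place 4, Elif → place 5.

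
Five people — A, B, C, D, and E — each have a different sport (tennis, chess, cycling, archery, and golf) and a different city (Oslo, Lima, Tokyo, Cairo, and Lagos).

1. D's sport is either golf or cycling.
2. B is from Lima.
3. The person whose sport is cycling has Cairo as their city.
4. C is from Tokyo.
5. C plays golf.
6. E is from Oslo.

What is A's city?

With clues 1–2, Lima is impossible for A's city.
With clues 1–4, Tokyo is impossible for A's city.
With clues 1–5, Cairo is impossible for A's city.
With clues 1–6, Oslo is impossible for A's city.
That leaves Lagos.

Lagos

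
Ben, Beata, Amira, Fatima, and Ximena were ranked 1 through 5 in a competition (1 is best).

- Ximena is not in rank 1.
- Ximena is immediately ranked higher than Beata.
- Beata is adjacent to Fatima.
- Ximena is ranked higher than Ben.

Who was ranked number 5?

Ben

With clues 1–2, Ximena is ruled out for rank 5.
With clues 1–3, Beata is ruled out for rank 5.
With clues 1–4, Amira and Fatima are ruled out for rank 5.
So rank 5 is Ben.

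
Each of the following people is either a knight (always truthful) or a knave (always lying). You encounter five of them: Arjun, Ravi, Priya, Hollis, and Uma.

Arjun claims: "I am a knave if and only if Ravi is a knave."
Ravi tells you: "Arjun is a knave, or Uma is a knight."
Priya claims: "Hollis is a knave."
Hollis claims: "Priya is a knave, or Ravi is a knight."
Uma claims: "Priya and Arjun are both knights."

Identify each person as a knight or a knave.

Arjun: knave, Ravi: knight, Priya: knave, Hollis: knight, Uma: knave

Consider Arjun. Suppose Arjun is a knight.
Then no assignment of the remaining roles makes every statement match its speaker's type — contradiction.
So Arjun is a knave.
With that fixed, Ravi's statement is true, so Ravi is a knight.
With that fixed, Hollis's statement is true, so Hollis is a knight.
With that fixed, Uma's statement is false, so Uma is a knave.
With that fixed, Priya's statement is false, so Priya is a knave.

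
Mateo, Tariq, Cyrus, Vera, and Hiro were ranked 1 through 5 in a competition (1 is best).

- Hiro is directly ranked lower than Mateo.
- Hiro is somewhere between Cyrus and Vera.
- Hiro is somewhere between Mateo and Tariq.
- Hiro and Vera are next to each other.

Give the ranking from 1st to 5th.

Cyrus, Mateo, Hiro, Vera, Tariq

From clue 1: Mateo is in {1,2,3,4}.
From clues 1–2: Mateo is in {2,3}.
From clues 1–3: Mateo → rank 2, Hiro → rank 3.
From clues 1–4: Cyrus → rank 1, Vera → rank 4, Tariq → rank 5.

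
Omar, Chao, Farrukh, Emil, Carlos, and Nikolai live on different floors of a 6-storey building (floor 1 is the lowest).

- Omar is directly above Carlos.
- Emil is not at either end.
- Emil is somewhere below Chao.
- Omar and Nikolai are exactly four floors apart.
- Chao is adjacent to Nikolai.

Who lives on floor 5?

With clues 1–4, Emil and Nikolai are ruled out for floor 5.
With clues 1–5, Carlos, Farrukh, and Omar are ruled out for floor 5.
So floor 5 is Chao.

Chao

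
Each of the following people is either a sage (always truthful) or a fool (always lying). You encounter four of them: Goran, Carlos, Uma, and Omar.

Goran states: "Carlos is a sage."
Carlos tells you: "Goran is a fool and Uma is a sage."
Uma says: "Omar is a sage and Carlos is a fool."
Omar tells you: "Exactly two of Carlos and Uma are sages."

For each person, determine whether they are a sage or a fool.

Consider Goran. Suppose Goran is a sage.
Then no assignment of the remaining roles makes every statement match its speaker's type — contradiction.
So Goran is a fool.
Consider Carlos. Suppose Carlos is a sage.
Then Goran's statement comes out true, contradicting Goran being a fool.
So Carlos is a fool.
With that fixed, Omar's statement is false, so Omar is a fool.
With that fixed, Uma's statement is false, so Uma is a fool.

Goran: fool, Carlos: fool, Uma: fool, Omar: fool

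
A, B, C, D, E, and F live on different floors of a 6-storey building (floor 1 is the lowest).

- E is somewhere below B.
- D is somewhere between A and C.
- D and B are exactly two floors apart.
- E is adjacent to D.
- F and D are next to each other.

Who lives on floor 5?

With clues 1–3, E is ruled out for floor 5.
With clues 1–4, D is ruled out for floor 5.
With clues 1–5, A, C, and F are ruled out for floor 5.
So floor 5 is B.

B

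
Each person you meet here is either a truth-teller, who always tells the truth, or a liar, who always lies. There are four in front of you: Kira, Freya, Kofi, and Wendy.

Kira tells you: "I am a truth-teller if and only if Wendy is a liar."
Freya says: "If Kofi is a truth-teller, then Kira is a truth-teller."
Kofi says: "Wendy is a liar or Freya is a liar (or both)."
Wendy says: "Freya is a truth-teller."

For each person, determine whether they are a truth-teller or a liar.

Consider Kira. Suppose Kira is a truth-teller.
Then no assignment of the remaining roles makes every statement match its speaker's type — contradiction.
So Kira is a liar.
Consider Freya. Suppose Freya is a truth-teller.
Then no assignment of the remaining roles makes every statement match its speaker's type — contradiction.
So Freya is a liar.
With that fixed, Kofi's statement is true, so Kofi is a truth-teller.
With that fixed, Wendy's statement is false, so Wendy is a liar.

Kira: liar, Freya: liar, Kofi: truth-teller, Wendy: liar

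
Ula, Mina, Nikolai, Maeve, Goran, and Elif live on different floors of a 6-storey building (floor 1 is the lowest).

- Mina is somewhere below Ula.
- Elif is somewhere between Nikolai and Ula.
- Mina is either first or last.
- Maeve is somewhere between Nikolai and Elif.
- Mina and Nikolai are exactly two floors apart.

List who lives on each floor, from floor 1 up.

Mina, Goran, Nikolai, Maeve, Elif, Ula

From clue 1: Ula is in {2,3,4,5,6}.
From clues 1–2: Elif is in {2,3,4,5}.
From clues 1–3: Mina → floor 1.
From clues 1–4: Maeve is in {3,4,5}.
From clues 1–5: Goran → floor 2, Nikolai → floor 3, Maeve → floor 4, Elif → floor 5, Ula → floor 6.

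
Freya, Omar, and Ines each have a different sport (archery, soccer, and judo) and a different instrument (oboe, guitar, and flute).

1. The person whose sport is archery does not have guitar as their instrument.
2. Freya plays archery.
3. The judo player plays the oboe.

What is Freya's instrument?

With clues 1–2, guitar is impossible for Freya's instrument.
With clues 1–3, oboe is impossible for Freya's instrument.
That leaves flute.

flute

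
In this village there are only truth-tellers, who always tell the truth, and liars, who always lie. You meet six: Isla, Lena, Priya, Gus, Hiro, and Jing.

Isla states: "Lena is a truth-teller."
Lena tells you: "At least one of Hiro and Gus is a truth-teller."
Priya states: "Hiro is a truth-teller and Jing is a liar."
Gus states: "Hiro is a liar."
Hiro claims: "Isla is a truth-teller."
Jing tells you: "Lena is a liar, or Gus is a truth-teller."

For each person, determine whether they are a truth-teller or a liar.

Isla: truth-teller, Lena: truth-teller, Priya: truth-teller, Gus: liar, Hiro: truth-teller, Jing: liar

Consider Isla. Suppose Isla is a liar.
Then no assignment of the remaining roles makes every statement match its speaker's type — contradiction.
So Isla is a truth-teller.
With that fixed, Hiro's statement is true, so Hiro is a truth-teller.
With that fixed, Lena's statement is true, so Lena is a truth-teller.
With that fixed, Gus's statement is false, so Gus is a liar.
With that fixed, Jing's statement is false, so Jing is a liar.
With that fixed, Priya's statement is true, so Priya is a truth-teller.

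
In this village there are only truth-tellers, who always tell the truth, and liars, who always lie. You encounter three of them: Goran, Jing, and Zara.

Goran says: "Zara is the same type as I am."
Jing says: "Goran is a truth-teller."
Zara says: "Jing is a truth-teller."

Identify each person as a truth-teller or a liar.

Goran: truth-teller, Jing: truth-teller, Zara: truth-teller

Consider Goran. Suppose Goran is a liar.
Then no assignment of the remaining roles makes every statement match its speaker's type — contradiction.
So Goran is a truth-teller.
With that fixed, Jing's statement is true, so Jing is a truth-teller.
With that fixed, Zara's statement is true, so Zara is a truth-teller.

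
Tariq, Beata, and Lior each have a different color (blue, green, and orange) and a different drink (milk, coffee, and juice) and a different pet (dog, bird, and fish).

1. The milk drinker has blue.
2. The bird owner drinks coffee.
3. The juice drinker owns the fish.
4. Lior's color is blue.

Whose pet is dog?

Lior

With clues 1–4, Beata and Tariq are impossible for the one with pet dog.
That leaves Lior.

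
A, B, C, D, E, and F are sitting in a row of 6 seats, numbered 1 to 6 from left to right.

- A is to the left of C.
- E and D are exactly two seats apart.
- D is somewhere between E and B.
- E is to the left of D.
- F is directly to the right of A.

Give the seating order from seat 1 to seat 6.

A, F, E, C, D, B

From clue 1: A is in {1,2,3,4,5}.
From clues 1–3: D is in {2,3,4,5}.
From clues 1–4: B is in {4,5,6}.
From clues 1–5: A → seat 1, F → seat 2, E → seat 3, C → seat 4, D → seat 5, B → seat 6.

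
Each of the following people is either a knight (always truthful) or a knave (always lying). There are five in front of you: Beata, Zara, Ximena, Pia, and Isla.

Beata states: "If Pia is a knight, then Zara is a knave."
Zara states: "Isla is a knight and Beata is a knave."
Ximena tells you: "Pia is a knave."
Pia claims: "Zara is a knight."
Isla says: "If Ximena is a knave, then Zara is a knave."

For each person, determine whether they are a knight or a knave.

Consider Beata. Suppose Beata is a knave.
Then no assignment of the remaining roles makes every statement match its speaker's type — contradiction.
So Beata is a knight.
With that fixed, Zara's statement is false, so Zara is a knave.
With that fixed, Pia's statement is false, so Pia is a knave.
With that fixed, Isla's statement is true, so Isla is a knight.
With that fixed, Ximena's statement is true, so Ximena is a knight.

Beata: knight, Zara: knave, Ximena: knight, Pia: knave, Isla: knight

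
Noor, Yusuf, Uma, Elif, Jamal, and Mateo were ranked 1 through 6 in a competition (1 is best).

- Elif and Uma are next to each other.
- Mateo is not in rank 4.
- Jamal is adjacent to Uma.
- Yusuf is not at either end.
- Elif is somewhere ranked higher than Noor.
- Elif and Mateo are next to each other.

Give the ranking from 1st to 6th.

From clues 1–2: Mateo is in {1,2,3,5,6}.
From clues 1–3: Uma is in {2,3,4,5}.
From clues 1–4: Yusuf is in {2,3,4,5}.
From clues 1–5: Noor is in {4,5,6}.
From clues 1–6: Mateo → rank 1, Elif → rank 2, Uma → rank 3, Jamal → rank 4, Yusuf → rank 5, Noor → rank 6.

Mateo, Elif, Uma, Jamal, Yusuf, Noor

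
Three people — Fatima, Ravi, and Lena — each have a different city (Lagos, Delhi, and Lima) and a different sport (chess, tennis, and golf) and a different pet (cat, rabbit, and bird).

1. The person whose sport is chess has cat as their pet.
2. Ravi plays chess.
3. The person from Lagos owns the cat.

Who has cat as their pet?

With clues 1–2, Fatima and Lena are impossible for the one with pet cat.
That leaves Ravi.

Ravi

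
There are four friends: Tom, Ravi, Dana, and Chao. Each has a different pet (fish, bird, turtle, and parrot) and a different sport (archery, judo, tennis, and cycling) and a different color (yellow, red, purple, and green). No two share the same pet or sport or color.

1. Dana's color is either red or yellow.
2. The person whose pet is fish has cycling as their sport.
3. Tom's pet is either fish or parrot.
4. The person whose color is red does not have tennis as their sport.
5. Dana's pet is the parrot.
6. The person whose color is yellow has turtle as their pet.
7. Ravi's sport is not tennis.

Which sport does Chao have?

tennis

With clues 1–5, cycling is impossible for Chao's sport.
With clues 1–7, archery and judo are impossible for Chao's sport.
That leaves tennis.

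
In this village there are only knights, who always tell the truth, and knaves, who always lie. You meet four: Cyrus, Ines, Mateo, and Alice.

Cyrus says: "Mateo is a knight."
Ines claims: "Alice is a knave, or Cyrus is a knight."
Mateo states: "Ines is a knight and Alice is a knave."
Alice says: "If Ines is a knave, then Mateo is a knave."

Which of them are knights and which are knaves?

Cyrus: knave, Ines: knave, Mateo: knave, Alice: knight

Consider Cyrus. Suppose Cyrus is a knight.
Then no assignment of the remaining roles makes every statement match its speaker's type — contradiction.
So Cyrus is a knave.
Consider Ines. Suppose Ines is a knight.
Then no assignment of the remaining roles makes every statement match its speaker's type — contradiction.
So Ines is a knave.
With that fixed, Mateo's statement is false, so Mateo is a knave.
With that fixed, Alice's statement is true, so Alice is a knight.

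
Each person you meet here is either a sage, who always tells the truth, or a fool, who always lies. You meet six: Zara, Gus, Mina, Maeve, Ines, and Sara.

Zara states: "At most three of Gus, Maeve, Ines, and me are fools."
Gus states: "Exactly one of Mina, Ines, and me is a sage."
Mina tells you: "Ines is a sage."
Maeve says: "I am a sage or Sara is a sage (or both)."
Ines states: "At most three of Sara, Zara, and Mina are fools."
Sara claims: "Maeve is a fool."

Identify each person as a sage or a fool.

Regardless of anyone's role, Ines's statement is true, so Ines is a sage.
With that fixed, Zara's statement is true, so Zara is a sage.
With that fixed, Mina's statement is true, so Mina is a sage.
With that fixed, Gus's statement is false, so Gus is a fool.
Consider Maeve. Suppose Maeve is a fool.
Then no assignment of the remaining roles makes every statement match its speaker's type — contradiction.
So Maeve is a sage.
With that fixed, Sara's statement is false, so Sara is a fool.

Zara: sage, Gus: fool, Mina: sage, Maeve: sage, Ines: sage, Sara: fool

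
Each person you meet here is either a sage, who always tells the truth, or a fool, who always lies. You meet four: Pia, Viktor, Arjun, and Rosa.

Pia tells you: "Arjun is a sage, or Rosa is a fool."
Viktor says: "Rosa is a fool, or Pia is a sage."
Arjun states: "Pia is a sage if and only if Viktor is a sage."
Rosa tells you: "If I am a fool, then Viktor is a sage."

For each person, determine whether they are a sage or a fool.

Pia: sage, Viktor: sage, Arjun: sage, Rosa: sage

Consider Pia. Suppose Pia is a fool.
Then no assignment of the remaining roles makes every statement match its speaker's type — contradiction.
So Pia is a sage.
With that fixed, Viktor's statement is true, so Viktor is a sage.
With that fixed, Arjun's statement is true, so Arjun is a sage.
With that fixed, Rosa's statement is true, so Rosa is a sage.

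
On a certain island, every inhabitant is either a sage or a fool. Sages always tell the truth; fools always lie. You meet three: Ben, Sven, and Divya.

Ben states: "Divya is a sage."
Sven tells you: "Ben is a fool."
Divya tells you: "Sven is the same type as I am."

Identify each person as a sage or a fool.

Consider Ben. Suppose Ben is a sage.
Then no assignment of the remaining roles makes every statement match its speaker's type — contradiction.
So Ben is a fool.
With that fixed, Sven's statement is true, so Sven is a sage.
Consider Divya. Suppose Divya is a sage.
Then Ben's statement comes out true, contradicting Ben being a fool.
So Divya is a fool.

Ben: fool, Sven: sage, Divya: fool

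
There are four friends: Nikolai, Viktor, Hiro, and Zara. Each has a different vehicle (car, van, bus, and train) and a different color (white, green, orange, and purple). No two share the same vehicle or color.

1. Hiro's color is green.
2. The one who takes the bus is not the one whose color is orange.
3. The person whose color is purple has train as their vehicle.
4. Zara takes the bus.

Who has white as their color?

Clue 1 rules out Hiro for the one with color white.
With clues 1–4, Nikolai and Viktor are impossible for the one with color white.
That leaves Zara.

Zara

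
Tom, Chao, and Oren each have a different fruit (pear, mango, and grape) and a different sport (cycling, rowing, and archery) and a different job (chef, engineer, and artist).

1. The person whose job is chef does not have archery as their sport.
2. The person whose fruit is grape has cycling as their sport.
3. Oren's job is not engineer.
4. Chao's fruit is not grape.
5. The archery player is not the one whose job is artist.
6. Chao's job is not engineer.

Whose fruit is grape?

With clues 1–4, Chao is impossible for the one with fruit grape.
With clues 1–6, Tom is impossible for the one with fruit grape.
That leaves Oren.

Oren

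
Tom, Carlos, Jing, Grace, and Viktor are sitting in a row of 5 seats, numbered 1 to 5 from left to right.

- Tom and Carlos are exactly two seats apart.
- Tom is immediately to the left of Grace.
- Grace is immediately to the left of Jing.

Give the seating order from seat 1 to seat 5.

Carlos, Viktor, Tom, Grace, Jing

From clues 1–2: Tom is in {1,2,3,4}.
From clues 1–3: Carlos → seat 1, Viktor → seat 2, Tom → seat 3, Grace → seat 4, Jing → seat 5.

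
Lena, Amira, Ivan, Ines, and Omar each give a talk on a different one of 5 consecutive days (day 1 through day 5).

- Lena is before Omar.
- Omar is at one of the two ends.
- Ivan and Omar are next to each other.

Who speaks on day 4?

Ivan

With clues 1–2, Omar is ruled out for day 4.
With clues 1–3, Amira, Ines, and Lena are ruled out for day 4.
So day 4 is Ivan.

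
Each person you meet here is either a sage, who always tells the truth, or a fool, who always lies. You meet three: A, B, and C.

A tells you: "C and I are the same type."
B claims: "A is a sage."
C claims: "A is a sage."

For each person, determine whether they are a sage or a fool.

A: sage, B: sage, C: sage

Consider A. Suppose A is a fool.
Then no assignment of the remaining roles makes every statement match its speaker's type — contradiction.
So A is a sage.
With that fixed, B's statement is true, so B is a sage.
With that fixed, C's statement is true, so C is a sage.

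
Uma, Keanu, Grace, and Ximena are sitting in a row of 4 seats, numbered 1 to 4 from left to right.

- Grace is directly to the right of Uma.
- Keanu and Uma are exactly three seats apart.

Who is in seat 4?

With clue 1, Uma is ruled out for seat 4.
With clues 1–2, Grace and Ximena are ruled out for seat 4.
So seat 4 is Keanu.

Keanu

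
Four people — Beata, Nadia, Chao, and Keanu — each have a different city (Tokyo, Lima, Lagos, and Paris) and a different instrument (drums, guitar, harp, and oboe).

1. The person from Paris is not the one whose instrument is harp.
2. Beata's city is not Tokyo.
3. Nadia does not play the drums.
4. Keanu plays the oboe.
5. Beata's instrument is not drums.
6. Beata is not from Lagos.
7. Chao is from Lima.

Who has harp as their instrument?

Nadia

With clues 1–4, Keanu is impossible for the one with instrument harp.
With clues 1–5, Chao is impossible for the one with instrument harp.
With clues 1–7, Beata is impossible for the one with instrument harp.
That leaves Nadia.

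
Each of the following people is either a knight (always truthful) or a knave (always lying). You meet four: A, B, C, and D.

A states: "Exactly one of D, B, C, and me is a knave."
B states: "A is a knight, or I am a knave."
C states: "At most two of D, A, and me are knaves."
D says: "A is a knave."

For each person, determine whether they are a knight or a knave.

Consider A. Suppose A is a knave.
Then whichever role B has, B's statement has the wrong truth value — contradiction.
So A is a knight.
With that fixed, B's statement is true, so B is a knight.
With that fixed, C's statement is true, so C is a knight.
With that fixed, D's statement is false, so D is a knave.

A: knight, B: knight, C: knight, D: knave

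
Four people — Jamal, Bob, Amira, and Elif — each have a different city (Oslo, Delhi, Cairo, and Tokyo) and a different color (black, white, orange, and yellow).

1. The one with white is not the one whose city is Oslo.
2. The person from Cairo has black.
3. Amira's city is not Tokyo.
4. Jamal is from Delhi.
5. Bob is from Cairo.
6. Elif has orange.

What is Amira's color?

yellow

With clues 1–4, white is impossible for Amira's color.
With clues 1–5, black is impossible for Amira's color.
With clues 1–6, orange is impossible for Amira's color.
That leaves yellow.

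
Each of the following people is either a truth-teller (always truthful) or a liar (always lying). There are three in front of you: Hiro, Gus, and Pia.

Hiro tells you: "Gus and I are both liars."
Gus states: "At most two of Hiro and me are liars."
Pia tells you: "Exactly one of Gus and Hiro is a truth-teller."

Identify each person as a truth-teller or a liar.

Regardless of anyone's role, Gus's statement is true, so Gus is a truth-teller.
With that fixed, Hiro's statement is false, so Hiro is a liar.
With that fixed, Pia's statement is true, so Pia is a truth-teller.

Hiro: liar, Gus: truth-teller, Pia: truth-teller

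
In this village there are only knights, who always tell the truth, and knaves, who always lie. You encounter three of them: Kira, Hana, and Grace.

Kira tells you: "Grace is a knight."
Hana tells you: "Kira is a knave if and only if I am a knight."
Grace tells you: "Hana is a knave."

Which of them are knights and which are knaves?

Kira: knave, Hana: knight, Grace: knave

Consider Kira. Suppose Kira is a knight.
Then whichever role Hana has, Hana's statement has the wrong truth value — contradiction.
So Kira is a knave.
Consider Hana. Suppose Hana is a knave.
Then no assignment of the remaining roles makes every statement match its speaker's type — contradiction.
So Hana is a knight.
With that fixed, Grace's statement is false, so Grace is a knave.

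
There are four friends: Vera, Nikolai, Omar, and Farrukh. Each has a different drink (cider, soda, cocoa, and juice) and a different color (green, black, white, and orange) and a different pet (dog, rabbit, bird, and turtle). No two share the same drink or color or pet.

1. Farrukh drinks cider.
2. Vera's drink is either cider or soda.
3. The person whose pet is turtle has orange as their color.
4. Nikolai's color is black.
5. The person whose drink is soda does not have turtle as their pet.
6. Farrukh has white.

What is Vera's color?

With clues 1–4, black is impossible for Vera's color.
With clues 1–5, orange is impossible for Vera's color.
With clues 1–6, white is impossible for Vera's color.
That leaves green.

green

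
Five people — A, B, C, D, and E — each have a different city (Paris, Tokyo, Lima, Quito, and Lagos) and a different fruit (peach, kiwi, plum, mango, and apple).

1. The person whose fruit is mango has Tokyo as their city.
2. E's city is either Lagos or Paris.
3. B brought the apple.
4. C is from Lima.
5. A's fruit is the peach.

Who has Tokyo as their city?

D

With clues 1–2, E is impossible for the one with city Tokyo.
With clues 1–3, B is impossible for the one with city Tokyo.
With clues 1–4, C is impossible for the one with city Tokyo.
With clues 1–5, A is impossible for the one with city Tokyo.
That leaves D.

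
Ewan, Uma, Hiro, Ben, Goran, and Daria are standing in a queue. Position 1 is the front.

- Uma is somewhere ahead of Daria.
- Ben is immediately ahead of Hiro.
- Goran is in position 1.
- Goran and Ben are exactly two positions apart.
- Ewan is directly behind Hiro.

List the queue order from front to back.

Goran, Uma, Ben, Hiro, Ewan, Daria

From clue 1: Uma is in {1,2,3,4,5}.
From clues 1–3: Goran → position 1.
From clues 1–4: Ben → position 3, Hiro → position 4.
From clues 1–5: Uma → position 2, Ewan → position 5, Daria → position 6.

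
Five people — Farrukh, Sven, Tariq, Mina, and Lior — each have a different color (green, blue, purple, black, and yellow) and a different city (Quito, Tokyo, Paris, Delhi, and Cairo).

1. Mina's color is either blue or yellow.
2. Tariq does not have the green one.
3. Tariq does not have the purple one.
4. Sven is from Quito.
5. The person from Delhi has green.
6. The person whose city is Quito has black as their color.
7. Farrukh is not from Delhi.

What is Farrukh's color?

With clues 1–6, black, blue, and yellow are impossible for Farrukh's color.
With clues 1–7, green is impossible for Farrukh's color.
That leaves purple.

purple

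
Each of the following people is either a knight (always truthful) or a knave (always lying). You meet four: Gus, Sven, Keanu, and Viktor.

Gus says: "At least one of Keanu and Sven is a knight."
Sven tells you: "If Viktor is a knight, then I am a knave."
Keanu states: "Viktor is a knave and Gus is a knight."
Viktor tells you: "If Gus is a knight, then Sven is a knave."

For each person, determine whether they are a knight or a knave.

Gus: knight, Sven: knight, Keanu: knight, Viktor: knave

Consider Gus. Suppose Gus is a knave.
Then no assignment of the remaining roles makes every statement match its speaker's type — contradiction.
So Gus is a knight.
Consider Sven. Suppose Sven is a knave.
Then Sven's own statement would have to be false, but it can't be — contradiction.
So Sven is a knight.
With that fixed, Viktor's statement is false, so Viktor is a knave.
With that fixed, Keanu's statement is true, so Keanu is a knight.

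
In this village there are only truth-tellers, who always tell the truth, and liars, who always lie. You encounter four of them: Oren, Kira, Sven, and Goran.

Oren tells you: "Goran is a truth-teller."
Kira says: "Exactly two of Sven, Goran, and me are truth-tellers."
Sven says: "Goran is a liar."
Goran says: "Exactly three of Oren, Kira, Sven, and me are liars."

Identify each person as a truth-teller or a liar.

Oren: liar, Kira: truth-teller, Sven: truth-teller, Goran: liar

Consider Oren. Suppose Oren is a truth-teller.
Then no assignment of the remaining roles makes every statement match its speaker's type — contradiction.
So Oren is a liar.
Consider Kira. Suppose Kira is a liar.
Then no assignment of the remaining roles makes every statement match its speaker's type — contradiction.
So Kira is a truth-teller.
Consider Sven. Suppose Sven is a liar.
Then whichever role Goran has, Goran's statement has the wrong truth value — contradiction.
So Sven is a truth-teller.
With that fixed, Goran's statement is false, so Goran is a liar.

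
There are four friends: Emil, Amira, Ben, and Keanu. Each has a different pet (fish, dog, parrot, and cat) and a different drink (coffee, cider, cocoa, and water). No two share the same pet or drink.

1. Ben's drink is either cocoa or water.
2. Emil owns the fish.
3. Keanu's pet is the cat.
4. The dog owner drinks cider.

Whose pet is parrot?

Ben

With clues 1–2, Emil is impossible for the one with pet parrot.
With clues 1–3, Keanu is impossible for the one with pet parrot.
With clues 1–4, Amira is impossible for the one with pet parrot.
That leaves Ben.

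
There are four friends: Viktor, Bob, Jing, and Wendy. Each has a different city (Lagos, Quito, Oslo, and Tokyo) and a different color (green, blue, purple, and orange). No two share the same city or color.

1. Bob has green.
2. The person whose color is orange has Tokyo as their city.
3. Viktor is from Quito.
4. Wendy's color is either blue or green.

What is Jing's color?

orange

Clue 1 rules out green for Jing's color.
With clues 1–4, blue and purple are impossible for Jing's color.
That leaves orange.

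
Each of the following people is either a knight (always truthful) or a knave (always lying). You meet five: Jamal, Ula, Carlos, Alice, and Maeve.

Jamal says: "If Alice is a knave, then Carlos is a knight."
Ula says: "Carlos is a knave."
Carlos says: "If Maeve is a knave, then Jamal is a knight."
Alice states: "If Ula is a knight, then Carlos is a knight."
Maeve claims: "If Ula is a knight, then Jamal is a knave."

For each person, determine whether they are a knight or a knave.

Jamal: knight, Ula: knave, Carlos: knight, Alice: knight, Maeve: knight

Consider Jamal. Suppose Jamal is a knave.
Then no assignment of the remaining roles makes every statement match its speaker's type — contradiction.
So Jamal is a knight.
With that fixed, Carlos's statement is true, so Carlos is a knight.
With that fixed, Alice's statement is true, so Alice is a knight.
With that fixed, Ula's statement is false, so Ula is a knave.
With that fixed, Maeve's statement is true, so Maeve is a knight.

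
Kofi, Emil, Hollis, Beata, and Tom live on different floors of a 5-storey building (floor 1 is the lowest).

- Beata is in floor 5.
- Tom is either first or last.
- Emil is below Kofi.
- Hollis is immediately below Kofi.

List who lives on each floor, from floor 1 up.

Tom, Emil, Hollis, Kofi, Beata

From clue 1: Beata → floor 5.
From clues 1–2: Tom → floor 1.
From clues 1–3: Kofi is in {3,4}.
From clues 1–4: Emil → floor 2, Hollis → floor 3, Kofi → floor 4.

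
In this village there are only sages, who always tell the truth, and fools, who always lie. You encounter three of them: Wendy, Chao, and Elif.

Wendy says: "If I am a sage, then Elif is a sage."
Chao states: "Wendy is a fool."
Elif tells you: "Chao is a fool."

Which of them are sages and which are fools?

Wendy: sage, Chao: fool, Elif: sage

Consider Wendy. Suppose Wendy is a fool.
Then Wendy's own statement would have to be false, but it can't be — contradiction.
So Wendy is a sage.
With that fixed, Chao's statement is false, so Chao is a fool.
With that fixed, Elif's statement is true, so Elif is a sage.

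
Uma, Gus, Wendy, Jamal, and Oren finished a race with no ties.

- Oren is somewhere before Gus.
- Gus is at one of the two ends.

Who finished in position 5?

Gus

With clue 1, Oren is ruled out for place 5.
With clues 1–2, Jamal, Uma, and Wendy are ruled out for place 5.
So place 5 is Gus.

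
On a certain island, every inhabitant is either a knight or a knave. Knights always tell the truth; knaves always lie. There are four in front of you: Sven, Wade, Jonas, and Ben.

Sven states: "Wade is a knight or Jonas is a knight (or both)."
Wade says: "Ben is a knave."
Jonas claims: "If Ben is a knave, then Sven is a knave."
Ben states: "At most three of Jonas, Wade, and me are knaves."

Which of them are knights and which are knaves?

Regardless of anyone's role, Ben's statement is true, so Ben is a knight.
With that fixed, Wade's statement is false, so Wade is a knave.
With that fixed, Jonas's statement is true, so Jonas is a knight.
With that fixed, Sven's statement is true, so Sven is a knight.

Sven: knight, Wade: knave, Jonas: knight, Ben: knight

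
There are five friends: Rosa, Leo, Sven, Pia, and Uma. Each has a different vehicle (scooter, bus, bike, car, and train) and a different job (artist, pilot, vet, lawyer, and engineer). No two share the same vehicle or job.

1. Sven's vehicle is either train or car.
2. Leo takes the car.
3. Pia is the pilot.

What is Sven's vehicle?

train

Clue 1 rules out bike, bus, and scooter for Sven's vehicle.
With clues 1–2, car is impossible for Sven's vehicle.
That leaves train.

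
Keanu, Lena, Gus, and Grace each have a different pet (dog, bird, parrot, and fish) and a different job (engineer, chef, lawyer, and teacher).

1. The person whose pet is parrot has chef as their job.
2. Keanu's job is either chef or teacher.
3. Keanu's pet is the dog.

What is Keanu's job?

With clues 1–2, engineer and lawyer are impossible for Keanu's job.
With clues 1–3, chef is impossible for Keanu's job.
That leaves teacher.

teacher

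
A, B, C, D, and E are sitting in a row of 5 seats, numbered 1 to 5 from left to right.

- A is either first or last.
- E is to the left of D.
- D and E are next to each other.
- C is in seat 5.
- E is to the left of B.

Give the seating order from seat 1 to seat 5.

From clue 1: A is in {1,5}.
From clues 1–4: A → seat 1, C → seat 5.
From clues 1–5: E → seat 2, D → seat 3, B → seat 4.

A, E, D, B, C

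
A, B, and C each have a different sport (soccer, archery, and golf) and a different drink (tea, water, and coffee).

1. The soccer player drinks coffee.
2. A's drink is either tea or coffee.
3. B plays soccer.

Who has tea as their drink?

With clues 1–3, B and C are impossible for the one with drink tea.
That leaves A.

A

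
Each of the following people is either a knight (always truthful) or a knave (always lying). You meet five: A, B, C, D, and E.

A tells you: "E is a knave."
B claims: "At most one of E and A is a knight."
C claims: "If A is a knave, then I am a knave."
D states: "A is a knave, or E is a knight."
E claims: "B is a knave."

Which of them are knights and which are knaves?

A: knight, B: knight, C: knight, D: knave, E: knave

Consider A. Suppose A is a knave.
Then whichever role C has, C's statement has the wrong truth value — contradiction.
So A is a knight.
With that fixed, C's statement is true, so C is a knight.
Consider B. Suppose B is a knave.
Then no assignment of the remaining roles makes every statement match its speaker's type — contradiction.
So B is a knight.
With that fixed, E's statement is false, so E is a knave.
With that fixed, D's statement is false, so D is a knave.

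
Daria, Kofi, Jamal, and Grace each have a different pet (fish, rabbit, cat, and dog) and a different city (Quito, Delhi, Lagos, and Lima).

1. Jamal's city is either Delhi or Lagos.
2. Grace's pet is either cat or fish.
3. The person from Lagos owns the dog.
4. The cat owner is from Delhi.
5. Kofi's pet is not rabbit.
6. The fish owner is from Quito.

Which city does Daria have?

Lima

With clues 1–5, Delhi and Lagos are impossible for Daria's city.
With clues 1–6, Quito is impossible for Daria's city.
That leaves Lima.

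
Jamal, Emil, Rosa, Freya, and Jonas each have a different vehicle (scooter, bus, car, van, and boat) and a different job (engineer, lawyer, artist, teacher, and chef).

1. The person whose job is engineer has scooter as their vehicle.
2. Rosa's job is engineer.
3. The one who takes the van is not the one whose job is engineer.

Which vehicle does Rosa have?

scooter

With clues 1–2, boat, bus, car, and van are impossible for Rosa's vehicle.
That leaves scooter.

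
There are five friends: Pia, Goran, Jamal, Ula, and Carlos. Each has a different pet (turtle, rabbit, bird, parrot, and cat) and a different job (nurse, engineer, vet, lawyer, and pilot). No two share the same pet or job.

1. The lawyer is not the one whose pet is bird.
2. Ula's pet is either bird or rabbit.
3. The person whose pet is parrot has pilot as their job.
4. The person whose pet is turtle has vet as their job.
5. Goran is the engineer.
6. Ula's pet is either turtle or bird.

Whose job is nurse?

Ula

With clues 1–5, Goran is impossible for the one with job nurse.
With clues 1–6, Carlos, Jamal, and Pia are impossible for the one with job nurse.
That leaves Ula.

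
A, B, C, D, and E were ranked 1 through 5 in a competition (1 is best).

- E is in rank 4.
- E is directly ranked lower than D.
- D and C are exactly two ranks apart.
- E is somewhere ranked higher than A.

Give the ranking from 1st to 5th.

From clue 1: E → rank 4.
From clues 1–2: D → rank 3.
From clues 1–3: C is in {1,5}.
From clues 1–4: C → rank 1, B → rank 2, A → rank 5.

C, B, D, E, A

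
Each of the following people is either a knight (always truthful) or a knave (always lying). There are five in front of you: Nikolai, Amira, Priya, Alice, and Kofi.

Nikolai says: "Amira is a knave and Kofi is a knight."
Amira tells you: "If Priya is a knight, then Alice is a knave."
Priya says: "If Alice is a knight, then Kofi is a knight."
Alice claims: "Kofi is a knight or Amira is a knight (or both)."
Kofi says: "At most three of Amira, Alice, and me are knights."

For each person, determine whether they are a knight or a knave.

Nikolai: knight, Amira: knave, Priya: knight, Alice: knight, Kofi: knight

Regardless of anyone's role, Kofi's statement is true, so Kofi is a knight.
With that fixed, Priya's statement is true, so Priya is a knight.
With that fixed, Alice's statement is true, so Alice is a knight.
With that fixed, Amira's statement is false, so Amira is a knave.
With that fixed, Nikolai's statement is true, so Nikolai is a knight.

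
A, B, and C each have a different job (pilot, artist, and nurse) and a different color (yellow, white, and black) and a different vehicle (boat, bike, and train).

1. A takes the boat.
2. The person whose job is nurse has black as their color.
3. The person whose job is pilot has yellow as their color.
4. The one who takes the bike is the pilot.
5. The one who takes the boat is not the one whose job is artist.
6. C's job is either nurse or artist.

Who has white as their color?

C

With clues 1–5, A is impossible for the one with color white.
With clues 1–6, B is impossible for the one with color white.
That leaves C.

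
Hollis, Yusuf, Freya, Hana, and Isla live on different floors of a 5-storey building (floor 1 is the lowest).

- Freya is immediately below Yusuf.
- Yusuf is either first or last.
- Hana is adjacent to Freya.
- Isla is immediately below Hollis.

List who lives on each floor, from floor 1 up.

Isla, Hollis, Hana, Freya, Yusuf

From clue 1: Yusuf is in {2,3,4,5}.
From clues 1–2: Freya → floor 4, Yusuf → floor 5.
From clues 1–3: Hana → floor 3.
From clues 1–4: Isla → floor 1, Hollis → floor 2.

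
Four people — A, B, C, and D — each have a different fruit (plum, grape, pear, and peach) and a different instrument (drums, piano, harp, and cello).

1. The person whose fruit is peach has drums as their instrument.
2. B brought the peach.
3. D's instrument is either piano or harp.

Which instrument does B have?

drums

With clues 1–2, cello, harp, and piano are impossible for B's instrument.
That leaves drums.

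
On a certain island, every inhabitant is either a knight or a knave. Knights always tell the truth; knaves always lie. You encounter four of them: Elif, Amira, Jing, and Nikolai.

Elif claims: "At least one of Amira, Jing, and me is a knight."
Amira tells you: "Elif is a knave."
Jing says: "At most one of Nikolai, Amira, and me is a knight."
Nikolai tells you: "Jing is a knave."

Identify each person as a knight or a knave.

Elif: knight, Amira: knave, Jing: knight, Nikolai: knave

Consider Elif. Suppose Elif is a knave.
Then no assignment of the remaining roles makes every statement match its speaker's type — contradiction.
So Elif is a knight.
With that fixed, Amira's statement is false, so Amira is a knave.
Consider Jing. Suppose Jing is a knave.
Then Jing's own statement would have to be false, but it can't be — contradiction.
So Jing is a knight.
With that fixed, Nikolai's statement is false, so Nikolai is a knave.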